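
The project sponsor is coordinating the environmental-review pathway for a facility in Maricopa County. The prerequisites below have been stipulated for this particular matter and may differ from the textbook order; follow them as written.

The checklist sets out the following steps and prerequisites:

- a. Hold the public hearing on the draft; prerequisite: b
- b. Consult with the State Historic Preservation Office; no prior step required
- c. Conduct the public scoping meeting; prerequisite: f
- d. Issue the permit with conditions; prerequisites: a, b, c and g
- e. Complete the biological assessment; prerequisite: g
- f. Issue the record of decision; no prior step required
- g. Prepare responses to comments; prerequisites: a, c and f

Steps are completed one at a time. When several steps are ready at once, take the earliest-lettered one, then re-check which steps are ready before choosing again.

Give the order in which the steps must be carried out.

b a f c g d e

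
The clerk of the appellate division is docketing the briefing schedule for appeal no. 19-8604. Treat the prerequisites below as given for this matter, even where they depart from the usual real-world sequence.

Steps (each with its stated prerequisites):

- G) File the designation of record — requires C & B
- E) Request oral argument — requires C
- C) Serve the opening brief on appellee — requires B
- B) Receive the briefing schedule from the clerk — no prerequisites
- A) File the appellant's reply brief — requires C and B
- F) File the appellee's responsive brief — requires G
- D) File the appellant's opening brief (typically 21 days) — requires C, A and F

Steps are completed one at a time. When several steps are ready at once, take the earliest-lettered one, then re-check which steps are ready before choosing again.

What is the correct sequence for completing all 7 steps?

B is the only step with nothing outstanding, so it goes first.
C is the only step now ready → C.
A, E and G are all available; A has the earlier label → A.
Ready: E and G. E has the earlier label → E.
That leaves G as the only ready step → G.
That leaves F as the only ready step → F.
D is the only step now ready → D.

B, C, A, E, G, F, D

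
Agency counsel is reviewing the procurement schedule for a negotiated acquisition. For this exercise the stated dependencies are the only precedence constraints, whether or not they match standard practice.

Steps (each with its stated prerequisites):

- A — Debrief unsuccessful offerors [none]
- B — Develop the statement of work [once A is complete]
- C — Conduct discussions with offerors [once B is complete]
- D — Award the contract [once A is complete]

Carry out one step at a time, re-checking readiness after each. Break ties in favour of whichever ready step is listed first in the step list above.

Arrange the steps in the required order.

A, B, C, D

A is the only step with nothing outstanding, so it goes first.
Ready: B and D. B is listed earlier → B.
C now also ready, so the ready set is {C, D}; C is listed earlier → C.
D is the only step now ready → D.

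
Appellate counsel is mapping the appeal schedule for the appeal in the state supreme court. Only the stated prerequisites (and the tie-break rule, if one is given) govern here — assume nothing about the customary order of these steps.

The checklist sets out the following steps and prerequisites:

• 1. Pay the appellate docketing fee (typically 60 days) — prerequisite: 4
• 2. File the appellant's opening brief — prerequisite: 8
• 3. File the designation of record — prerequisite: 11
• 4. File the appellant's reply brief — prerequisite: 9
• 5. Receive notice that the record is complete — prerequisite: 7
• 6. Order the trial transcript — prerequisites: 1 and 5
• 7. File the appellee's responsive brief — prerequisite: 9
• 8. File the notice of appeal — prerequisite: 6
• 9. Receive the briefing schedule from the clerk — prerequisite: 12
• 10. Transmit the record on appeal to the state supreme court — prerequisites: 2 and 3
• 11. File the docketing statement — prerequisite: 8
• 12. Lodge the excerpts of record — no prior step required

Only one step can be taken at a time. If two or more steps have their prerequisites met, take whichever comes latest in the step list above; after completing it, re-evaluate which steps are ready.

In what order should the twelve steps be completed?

12 is the only step with nothing outstanding, so it goes first.
That leaves 9 as the only ready step → 9.
Ready: 7 and 4. 7 is listed later → 7.
5 now also ready, so the ready set is {5, 4}; 5 is listed later → 5.
4 needed 9, now all done → 4.
Next only 1 has its prerequisites met → 1.
6 needed 5 and 1, now all done → 6.
Next only 8 has its prerequisites met → 8.
11 and 2 are both available; 11 is listed later → 11.
3 now also ready, so the ready set is {3, 2}; 3 is listed later → 3.
Next only 2 has its prerequisites met → 2.
10 is the only step now ready → 10.

12, 9, 7, 5, 4, 1, 6, 8, 11, 3, 2, 10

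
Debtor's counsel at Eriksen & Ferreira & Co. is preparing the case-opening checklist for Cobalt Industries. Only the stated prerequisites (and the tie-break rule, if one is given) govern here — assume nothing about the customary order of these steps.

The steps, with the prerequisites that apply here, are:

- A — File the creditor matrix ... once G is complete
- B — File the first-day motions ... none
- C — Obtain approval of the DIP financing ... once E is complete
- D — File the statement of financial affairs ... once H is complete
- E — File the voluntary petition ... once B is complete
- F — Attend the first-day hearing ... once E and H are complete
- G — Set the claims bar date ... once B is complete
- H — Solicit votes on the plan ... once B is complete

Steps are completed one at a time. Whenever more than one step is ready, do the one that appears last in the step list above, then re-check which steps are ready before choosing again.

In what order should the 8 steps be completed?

B has no prerequisites → B first.
H, G and E are all available; H is listed later → H.
D now also ready, so the ready set is {G, E, D}; G is listed later → G.
A now also ready, so the ready set is {E, D, A}; E is listed later → E.
F and C now also ready, so the ready set is {F, D, C, A}; F is listed later → F.
Ready: D, C and A. D is listed later → D.
Ready: C and A. C is listed later → C.
A is the only step now ready → A.

B → H → G → E → F → D → C → A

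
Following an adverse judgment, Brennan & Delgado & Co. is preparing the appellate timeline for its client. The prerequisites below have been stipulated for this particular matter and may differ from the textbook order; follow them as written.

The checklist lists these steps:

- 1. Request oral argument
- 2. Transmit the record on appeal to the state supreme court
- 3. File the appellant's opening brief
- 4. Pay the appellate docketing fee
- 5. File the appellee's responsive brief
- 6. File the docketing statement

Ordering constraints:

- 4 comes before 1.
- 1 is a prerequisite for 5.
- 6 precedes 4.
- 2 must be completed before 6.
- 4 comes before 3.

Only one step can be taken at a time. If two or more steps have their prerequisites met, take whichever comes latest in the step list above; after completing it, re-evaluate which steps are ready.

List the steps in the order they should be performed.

2, 6, 4, 3, 1, 5

2 is the only step with nothing outstanding, so it goes first.
6 is the only step now ready → 6.
4 is the only step now ready → 4.
3 and 1 are both available; 3 is listed later → 3.
Next only 1 has its prerequisites met → 1.
5 needed 1, now all done → 5.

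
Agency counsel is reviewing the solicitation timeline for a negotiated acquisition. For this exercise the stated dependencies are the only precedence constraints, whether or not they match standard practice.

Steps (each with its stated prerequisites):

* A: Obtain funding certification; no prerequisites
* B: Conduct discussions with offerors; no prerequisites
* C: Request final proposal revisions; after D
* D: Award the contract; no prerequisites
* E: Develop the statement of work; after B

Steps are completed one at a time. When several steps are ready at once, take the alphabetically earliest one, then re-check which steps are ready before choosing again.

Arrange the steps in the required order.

A → B → D → C → E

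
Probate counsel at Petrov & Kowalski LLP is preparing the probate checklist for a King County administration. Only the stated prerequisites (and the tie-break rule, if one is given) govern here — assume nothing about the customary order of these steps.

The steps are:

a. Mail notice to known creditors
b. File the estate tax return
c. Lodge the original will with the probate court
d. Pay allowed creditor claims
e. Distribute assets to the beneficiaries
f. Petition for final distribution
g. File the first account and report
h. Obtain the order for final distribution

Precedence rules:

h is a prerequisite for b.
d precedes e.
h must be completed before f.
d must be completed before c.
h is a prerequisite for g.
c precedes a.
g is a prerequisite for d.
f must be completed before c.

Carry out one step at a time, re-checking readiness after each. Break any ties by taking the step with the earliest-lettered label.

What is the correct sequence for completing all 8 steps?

h has no prerequisites → h first.
Now b, f and g have their prerequisites met. b has the earlier label, so b next.
Now f and g have their prerequisites met. f has the earlier label, so f next.
Next only g has its prerequisites met → g.
d needed g, now all done → d.
Ready: c and e. c has the earlier label → c.
Ready: a and e. a has the earlier label → a.
e needed d, now all done → e.

h, b, f, g, d, c, a, e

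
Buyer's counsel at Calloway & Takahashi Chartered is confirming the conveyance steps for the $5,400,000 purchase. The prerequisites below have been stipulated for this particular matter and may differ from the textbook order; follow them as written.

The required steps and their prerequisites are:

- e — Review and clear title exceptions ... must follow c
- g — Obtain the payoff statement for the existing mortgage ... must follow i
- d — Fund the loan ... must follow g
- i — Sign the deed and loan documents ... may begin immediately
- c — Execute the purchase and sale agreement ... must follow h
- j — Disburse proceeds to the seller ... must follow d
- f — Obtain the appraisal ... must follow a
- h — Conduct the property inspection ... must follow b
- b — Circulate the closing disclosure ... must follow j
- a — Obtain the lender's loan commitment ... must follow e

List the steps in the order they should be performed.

Only i has no prerequisites, so it is first.
Next only g has its prerequisites met → g.
Next only d has its prerequisites met → d.
Next only j has its prerequisites met → j.
Next only b has its prerequisites met → b.
Next only h has its prerequisites met → h.
Next only c has its prerequisites met → c.
e needed c, now all done → e.
That leaves a as the only ready step → a.
f needed a, now all done → f.

i g d j b h c e a f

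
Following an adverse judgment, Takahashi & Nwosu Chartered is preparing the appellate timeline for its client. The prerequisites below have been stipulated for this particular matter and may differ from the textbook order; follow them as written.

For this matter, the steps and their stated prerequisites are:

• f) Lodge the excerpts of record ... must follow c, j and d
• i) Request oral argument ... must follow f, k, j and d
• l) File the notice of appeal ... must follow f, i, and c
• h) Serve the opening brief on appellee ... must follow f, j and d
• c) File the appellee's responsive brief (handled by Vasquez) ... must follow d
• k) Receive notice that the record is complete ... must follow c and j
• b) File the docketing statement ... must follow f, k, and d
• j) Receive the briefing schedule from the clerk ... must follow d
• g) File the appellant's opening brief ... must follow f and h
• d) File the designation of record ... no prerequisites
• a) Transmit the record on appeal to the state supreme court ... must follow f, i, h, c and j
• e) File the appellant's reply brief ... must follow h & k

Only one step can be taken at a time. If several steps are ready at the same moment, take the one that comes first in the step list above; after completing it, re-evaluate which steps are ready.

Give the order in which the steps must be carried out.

d c j f h k i l b g a e

d is the only step with nothing outstanding, so it goes first.
Ready: c and j. c is listed earlier → c.
j needed d, now all done → j.
Ready: f and k. f is listed earlier → f.
h now also ready, so the ready set is {h, k}; h is listed earlier → h.
k and g are both available; k is listed earlier → k.
i, b and e now also ready, so the ready set is {i, b, g, e}; i is listed earlier → i.
l, b, g, a and e are all available; l is listed earlier → l.
Now b, g, a and e have their prerequisites met. b is listed earlier, so b next.
g, a and e are all available; g is listed earlier → g.
a and e are both available; a is listed earlier → a.
e needed h and k, now all done → e.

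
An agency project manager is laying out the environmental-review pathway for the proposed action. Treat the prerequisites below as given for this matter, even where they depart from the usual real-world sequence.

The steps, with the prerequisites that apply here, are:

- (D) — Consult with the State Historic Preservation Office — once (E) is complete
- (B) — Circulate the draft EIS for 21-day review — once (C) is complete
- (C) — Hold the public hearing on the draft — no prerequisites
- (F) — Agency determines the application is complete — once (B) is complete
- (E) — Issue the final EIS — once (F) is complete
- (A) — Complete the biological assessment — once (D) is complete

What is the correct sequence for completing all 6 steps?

(C) has no prerequisites → (C) first.
(B) needed (C), now all done → (B).
(F) needed (B), now all done → (F).
That leaves (E) as the only ready step → (E).
(D) needed (E), now all done → (D).
(A) needed (D), now all done → (A).

(C), (B), (F), (E), (D), (A)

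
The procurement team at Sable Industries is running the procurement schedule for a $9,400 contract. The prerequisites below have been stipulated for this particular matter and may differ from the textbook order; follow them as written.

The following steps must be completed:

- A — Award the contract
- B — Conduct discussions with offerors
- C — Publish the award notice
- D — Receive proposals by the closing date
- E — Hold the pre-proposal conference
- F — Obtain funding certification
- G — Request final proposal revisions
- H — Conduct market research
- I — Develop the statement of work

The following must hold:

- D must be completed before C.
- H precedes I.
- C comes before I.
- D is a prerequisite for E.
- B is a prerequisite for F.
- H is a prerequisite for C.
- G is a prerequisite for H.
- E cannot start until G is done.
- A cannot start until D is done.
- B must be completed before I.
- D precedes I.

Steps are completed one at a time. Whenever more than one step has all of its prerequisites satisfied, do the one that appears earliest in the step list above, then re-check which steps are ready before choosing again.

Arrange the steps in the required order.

B, D, A, F, G, E, H, C, I

Nothing is required for B, D and G. B is listed earlier → B first.
F now also ready, so the ready set is {D, F, G}; D is listed earlier → D.
A, F and G are all available; A is listed earlier → A.
F and G are both available; F is listed earlier → F.
Next only G has its prerequisites met → G.
Ready: E and H. E is listed earlier → E.
H needed G, now all done → H.
C needed D and H, now all done → C.
I needed B, C, D and H, now all done → I.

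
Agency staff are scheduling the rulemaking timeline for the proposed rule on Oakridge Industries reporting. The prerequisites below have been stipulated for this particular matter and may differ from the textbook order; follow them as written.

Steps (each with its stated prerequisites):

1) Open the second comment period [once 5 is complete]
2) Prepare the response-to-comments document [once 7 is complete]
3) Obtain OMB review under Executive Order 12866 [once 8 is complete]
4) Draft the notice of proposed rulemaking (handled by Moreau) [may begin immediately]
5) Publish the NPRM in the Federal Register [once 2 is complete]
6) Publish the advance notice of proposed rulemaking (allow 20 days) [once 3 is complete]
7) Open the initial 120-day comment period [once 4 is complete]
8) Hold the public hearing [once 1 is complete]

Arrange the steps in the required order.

4, 7, 2, 5, 1, 8, 3, 6

4 has no prerequisites → 4 first.
That leaves 7 as the only ready step → 7.
That leaves 2 as the only ready step → 2.
5 is the only step now ready → 5.
1 is the only step now ready → 1.
Next only 8 has its prerequisites met → 8.
3 needed 8, now all done → 3.
6 is the only step now ready → 6.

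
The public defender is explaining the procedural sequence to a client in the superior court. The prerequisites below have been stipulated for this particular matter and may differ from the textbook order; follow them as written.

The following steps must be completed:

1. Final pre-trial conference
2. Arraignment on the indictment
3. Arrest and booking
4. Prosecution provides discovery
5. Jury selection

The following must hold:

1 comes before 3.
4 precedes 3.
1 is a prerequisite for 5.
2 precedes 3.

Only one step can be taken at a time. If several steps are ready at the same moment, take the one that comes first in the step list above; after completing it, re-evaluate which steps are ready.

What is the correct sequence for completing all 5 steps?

1, 2 and 4 have no prerequisites; 1 is listed earlier, so 1 is first.
Now 2, 4 and 5 have their prerequisites met. 2 is listed earlier, so 2 next.
Now 4 and 5 have their prerequisites met. 4 is listed earlier, so 4 next.
3 and 5 are both available; 3 is listed earlier → 3.
5 needed 1, now all done → 5.

1 → 2 → 4 → 3 → 5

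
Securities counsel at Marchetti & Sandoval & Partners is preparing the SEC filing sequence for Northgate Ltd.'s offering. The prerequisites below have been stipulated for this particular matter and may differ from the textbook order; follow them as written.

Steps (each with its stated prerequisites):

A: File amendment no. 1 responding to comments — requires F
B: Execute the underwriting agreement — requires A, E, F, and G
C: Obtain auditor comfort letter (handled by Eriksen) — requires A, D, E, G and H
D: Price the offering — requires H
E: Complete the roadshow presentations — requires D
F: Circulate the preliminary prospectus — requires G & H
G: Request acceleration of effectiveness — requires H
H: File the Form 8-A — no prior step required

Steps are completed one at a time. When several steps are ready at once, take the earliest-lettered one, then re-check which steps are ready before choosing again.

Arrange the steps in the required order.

H is the only step with nothing outstanding, so it goes first.
Now D and G have their prerequisites met. D has the earlier label, so D next.
Now E and G have their prerequisites met. E has the earlier label, so E next.
G is the only step now ready → G.
F needed G and H, now all done → F.
A needed F, now all done → A.
Now B and C have their prerequisites met. B has the earlier label, so B next.
C needed A, D, E, G and H, now all done → C.

H D E G F A B C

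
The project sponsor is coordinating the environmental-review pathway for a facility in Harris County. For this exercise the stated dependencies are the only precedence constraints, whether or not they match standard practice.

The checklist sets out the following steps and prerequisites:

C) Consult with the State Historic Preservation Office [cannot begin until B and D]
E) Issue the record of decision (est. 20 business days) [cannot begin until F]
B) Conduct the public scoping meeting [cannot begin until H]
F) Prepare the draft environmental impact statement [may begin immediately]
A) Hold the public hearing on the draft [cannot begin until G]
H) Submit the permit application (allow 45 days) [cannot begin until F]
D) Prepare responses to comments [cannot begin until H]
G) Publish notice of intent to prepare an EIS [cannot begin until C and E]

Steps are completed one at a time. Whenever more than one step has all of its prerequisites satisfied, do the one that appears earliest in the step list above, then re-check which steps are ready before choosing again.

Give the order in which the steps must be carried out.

F → E → H → B → D → C → G → A

F has no prerequisites → F first.
Now E and H have their prerequisites met. E is listed earlier, so E next.
H is the only step now ready → H.
B and D are both available; B is listed earlier → B.
D needed H, now all done → D.
C is the only step now ready → C.
That leaves G as the only ready step → G.
A is the only step now ready → A.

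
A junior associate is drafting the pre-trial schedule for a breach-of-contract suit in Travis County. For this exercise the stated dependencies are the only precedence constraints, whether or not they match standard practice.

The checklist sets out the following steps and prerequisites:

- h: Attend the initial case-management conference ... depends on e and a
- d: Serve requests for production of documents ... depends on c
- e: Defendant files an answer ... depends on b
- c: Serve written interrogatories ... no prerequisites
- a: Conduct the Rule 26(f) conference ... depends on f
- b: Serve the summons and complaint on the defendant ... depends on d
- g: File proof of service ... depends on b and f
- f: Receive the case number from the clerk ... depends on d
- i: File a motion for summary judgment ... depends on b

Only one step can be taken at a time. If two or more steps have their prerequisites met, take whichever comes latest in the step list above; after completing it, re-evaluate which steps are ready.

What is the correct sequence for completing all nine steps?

c is the only step with nothing outstanding, so it goes first.
Next only d has its prerequisites met → d.
Now f and b have their prerequisites met. f is listed later, so f next.
b and a are both available; b is listed later → b.
i, g, a and e are all available; i is listed later → i.
g, a and e are all available; g is listed later → g.
Ready: a and e. a is listed later → a.
Next only e has its prerequisites met → e.
h needed a and e, now all done → h.

c, d, f, b, i, g, a, e, h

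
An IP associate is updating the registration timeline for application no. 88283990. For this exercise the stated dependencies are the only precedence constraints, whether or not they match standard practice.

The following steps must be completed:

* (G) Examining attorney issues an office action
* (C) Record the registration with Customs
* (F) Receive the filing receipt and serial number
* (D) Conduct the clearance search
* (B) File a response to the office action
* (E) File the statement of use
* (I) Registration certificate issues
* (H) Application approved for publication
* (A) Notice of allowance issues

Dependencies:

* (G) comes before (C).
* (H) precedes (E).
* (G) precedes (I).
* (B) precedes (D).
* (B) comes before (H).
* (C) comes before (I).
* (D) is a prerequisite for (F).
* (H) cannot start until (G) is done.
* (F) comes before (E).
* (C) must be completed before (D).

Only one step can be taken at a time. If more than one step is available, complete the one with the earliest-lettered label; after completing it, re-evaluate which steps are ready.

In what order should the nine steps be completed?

Nothing is required for (A), (B) and (G). (A) has the earlier label → (A) first.
Now (B) and (G) have their prerequisites met. (B) has the earlier label, so (B) next.
(G) is the only step now ready → (G).
Now (C) and (H) have their prerequisites met. (C) has the earlier label, so (C) next.
(D) and (I) now also ready, so the ready set is {(D), (H), (I)}; (D) has the earlier label → (D).
(F) now also ready, so the ready set is {(F), (H), (I)}; (F) has the earlier label → (F).
(H) and (I) are both available; (H) has the earlier label → (H).
(E) now also ready, so the ready set is {(E), (I)}; (E) has the earlier label → (E).
(I) is the only step now ready → (I).

(A), (B), (G), (C), (D), (F), (H), (E), (I)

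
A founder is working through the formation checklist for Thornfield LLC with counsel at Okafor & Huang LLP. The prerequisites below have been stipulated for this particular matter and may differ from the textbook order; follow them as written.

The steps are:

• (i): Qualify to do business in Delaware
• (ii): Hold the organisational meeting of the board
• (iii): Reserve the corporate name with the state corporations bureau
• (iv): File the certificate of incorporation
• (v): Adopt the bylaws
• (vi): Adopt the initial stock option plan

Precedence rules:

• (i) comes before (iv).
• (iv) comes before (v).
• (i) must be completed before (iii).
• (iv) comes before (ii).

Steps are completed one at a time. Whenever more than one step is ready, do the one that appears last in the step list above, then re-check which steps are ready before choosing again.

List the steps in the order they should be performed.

(vi) → (i) → (iv) → (v) → (iii) → (ii)

(vi) and (i) have no prerequisites; (vi) is listed later, so (vi) is first.
(i) is the only step now ready → (i).
Now (iv) and (iii) have their prerequisites met. (iv) is listed later, so (iv) next.
Ready: (v), (iii) and (ii). (v) is listed later → (v).
(iii) and (ii) are both available; (iii) is listed later → (iii).
(ii) is the only step now ready → (ii).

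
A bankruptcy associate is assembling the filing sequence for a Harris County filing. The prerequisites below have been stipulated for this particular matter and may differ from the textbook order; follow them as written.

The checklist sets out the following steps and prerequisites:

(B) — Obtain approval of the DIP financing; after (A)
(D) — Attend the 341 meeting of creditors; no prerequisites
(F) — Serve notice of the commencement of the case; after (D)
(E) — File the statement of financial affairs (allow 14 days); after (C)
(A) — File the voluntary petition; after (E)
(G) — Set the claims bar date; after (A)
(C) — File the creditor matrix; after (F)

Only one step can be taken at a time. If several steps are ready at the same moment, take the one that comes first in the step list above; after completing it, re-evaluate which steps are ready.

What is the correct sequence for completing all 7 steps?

(D), (F), (C), (E), (A), (B), (G)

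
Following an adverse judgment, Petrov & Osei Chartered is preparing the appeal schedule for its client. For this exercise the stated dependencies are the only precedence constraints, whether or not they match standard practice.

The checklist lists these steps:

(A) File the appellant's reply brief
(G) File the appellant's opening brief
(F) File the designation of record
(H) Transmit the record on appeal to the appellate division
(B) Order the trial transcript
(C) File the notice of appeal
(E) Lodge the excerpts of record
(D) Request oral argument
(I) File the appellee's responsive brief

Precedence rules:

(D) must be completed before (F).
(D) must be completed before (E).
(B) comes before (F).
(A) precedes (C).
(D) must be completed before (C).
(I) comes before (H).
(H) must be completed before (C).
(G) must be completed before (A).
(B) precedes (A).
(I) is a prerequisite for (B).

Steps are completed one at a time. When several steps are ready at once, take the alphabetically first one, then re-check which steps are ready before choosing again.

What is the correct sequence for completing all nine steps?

Nothing is required for (D), (G) and (I). (D) has the earlier label → (D) first.
(E) now also ready, so the ready set is {(E), (G), (I)}; (E) has the earlier label → (E).
Now (G) and (I) have their prerequisites met. (G) has the earlier label, so (G) next.
That leaves (I) as the only ready step → (I).
Ready: (B) and (H). (B) has the earlier label → (B).
(A) and (F) now also ready, so the ready set is {(A), (F), (H)}; (A) has the earlier label → (A).
Now (F) and (H) have their prerequisites met. (F) has the earlier label, so (F) next.
Next only (H) has its prerequisites met → (H).
(C) is the only step now ready → (C).

(D), (E), (G), (I), (B), (A), (F), (H), (C)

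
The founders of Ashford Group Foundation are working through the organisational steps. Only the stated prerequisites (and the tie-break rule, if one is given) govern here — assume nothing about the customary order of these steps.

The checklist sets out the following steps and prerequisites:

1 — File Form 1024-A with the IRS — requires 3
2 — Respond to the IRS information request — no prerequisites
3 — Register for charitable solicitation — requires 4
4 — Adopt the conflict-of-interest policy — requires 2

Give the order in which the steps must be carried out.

2 4 3 1

2 is the only step with nothing outstanding, so it goes first.
That leaves 4 as the only ready step → 4.
3 needed 4, now all done → 3.
1 needed 3, now all done → 1.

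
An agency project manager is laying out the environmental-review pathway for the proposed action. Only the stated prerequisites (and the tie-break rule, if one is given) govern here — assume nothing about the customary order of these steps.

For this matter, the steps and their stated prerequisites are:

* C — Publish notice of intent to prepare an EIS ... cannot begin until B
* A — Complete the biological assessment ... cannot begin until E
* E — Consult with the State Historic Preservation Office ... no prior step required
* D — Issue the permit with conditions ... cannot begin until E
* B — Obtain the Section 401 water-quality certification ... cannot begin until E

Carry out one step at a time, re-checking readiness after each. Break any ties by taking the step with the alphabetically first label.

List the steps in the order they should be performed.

E is the only step with nothing outstanding, so it goes first.
Ready: A, B and D. A has the earlier label → A.
Ready: B and D. B has the earlier label → B.
Ready: C and D. C has the earlier label → C.
D is the only step now ready → D.

E, A, B, C, D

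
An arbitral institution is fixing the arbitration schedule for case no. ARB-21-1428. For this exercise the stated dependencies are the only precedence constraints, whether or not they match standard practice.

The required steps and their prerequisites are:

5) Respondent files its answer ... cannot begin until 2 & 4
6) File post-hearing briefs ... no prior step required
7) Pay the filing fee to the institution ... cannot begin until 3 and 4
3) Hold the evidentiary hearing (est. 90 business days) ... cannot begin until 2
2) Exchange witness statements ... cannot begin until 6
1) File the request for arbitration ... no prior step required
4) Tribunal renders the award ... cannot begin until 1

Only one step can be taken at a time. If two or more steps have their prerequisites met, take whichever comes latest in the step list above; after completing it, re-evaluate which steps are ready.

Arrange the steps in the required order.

Nothing is required for 1 and 6. 1 is listed later → 1 first.
Now 4 and 6 have their prerequisites met. 4 is listed later, so 4 next.
That leaves 6 as the only ready step → 6.
Next only 2 has its prerequisites met → 2.
3 and 5 are both available; 3 is listed later → 3.
7 now also ready, so the ready set is {7, 5}; 7 is listed later → 7.
That leaves 5 as the only ready step → 5.

1 → 4 → 6 → 2 → 3 → 7 → 5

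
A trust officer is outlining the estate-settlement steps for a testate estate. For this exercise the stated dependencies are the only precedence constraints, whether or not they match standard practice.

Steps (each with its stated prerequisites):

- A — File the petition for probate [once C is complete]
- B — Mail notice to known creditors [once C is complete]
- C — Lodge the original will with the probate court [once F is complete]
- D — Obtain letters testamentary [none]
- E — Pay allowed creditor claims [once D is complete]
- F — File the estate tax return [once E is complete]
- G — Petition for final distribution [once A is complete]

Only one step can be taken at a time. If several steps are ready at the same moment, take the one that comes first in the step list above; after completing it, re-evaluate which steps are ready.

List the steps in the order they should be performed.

D has no prerequisites → D first.
That leaves E as the only ready step → E.
F needed E, now all done → F.
That leaves C as the only ready step → C.
Now A and B have their prerequisites met. A is listed earlier, so A next.
G now also ready, so the ready set is {B, G}; B is listed earlier → B.
G is the only step now ready → G.

D, E, F, C, A, B, G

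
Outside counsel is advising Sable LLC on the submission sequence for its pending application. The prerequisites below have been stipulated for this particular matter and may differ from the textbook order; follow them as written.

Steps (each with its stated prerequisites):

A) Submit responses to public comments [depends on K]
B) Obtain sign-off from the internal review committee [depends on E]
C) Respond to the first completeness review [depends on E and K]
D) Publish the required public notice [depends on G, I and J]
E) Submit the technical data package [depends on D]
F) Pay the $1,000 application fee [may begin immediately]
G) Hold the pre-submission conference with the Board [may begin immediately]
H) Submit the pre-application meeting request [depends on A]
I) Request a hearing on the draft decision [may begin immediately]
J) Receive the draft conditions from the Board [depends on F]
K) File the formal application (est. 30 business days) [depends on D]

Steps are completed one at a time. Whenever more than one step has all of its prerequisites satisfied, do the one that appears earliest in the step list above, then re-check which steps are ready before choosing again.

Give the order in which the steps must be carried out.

Nothing is required for F, G and I. F is listed earlier → F first.
J now also ready, so the ready set is {G, I, J}; G is listed earlier → G.
Now I and J have their prerequisites met. I is listed earlier, so I next.
J is the only step now ready → J.
That leaves D as the only ready step → D.
Now E and K have their prerequisites met. E is listed earlier, so E next.
Ready: B and K. B is listed earlier → B.
Next only K has its prerequisites met → K.
A and C are both available; A is listed earlier → A.
H now also ready, so the ready set is {C, H}; C is listed earlier → C.
H needed A, now all done → H.

F, G, I, J, D, E, B, K, A, C, H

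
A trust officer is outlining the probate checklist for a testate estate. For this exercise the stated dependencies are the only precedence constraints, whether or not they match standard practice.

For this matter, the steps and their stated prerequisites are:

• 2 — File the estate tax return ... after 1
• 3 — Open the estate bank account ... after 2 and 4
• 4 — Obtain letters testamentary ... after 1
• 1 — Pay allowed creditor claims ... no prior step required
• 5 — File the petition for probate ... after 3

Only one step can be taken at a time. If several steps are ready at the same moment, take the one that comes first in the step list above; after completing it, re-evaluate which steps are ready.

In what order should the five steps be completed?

1 2 4 3 5

1 has no prerequisites → 1 first.
2 and 4 are both available; 2 is listed earlier → 2.
4 is the only step now ready → 4.
3 needed 2 and 4, now all done → 3.
That leaves 5 as the only ready step → 5.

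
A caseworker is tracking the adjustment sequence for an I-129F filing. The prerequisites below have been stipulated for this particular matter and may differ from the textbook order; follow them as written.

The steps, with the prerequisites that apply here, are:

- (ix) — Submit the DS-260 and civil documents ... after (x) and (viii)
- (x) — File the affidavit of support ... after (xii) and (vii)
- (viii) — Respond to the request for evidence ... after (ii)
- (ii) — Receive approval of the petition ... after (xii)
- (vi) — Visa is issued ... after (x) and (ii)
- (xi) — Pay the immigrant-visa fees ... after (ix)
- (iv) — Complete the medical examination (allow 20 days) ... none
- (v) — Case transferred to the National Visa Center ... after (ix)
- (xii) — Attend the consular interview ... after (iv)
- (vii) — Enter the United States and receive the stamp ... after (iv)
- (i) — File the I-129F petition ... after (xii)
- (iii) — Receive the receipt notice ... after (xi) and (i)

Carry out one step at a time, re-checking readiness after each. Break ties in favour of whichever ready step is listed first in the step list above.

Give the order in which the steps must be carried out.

Only (iv) has no prerequisites, so it is first.
Ready: (xii) and (vii). (xii) is listed earlier → (xii).
(ii) and (i) now also ready, so the ready set is {(ii), (vii), (i)}; (ii) is listed earlier → (ii).
(viii) now also ready, so the ready set is {(viii), (vii), (i)}; (viii) is listed earlier → (viii).
Ready: (vii) and (i). (vii) is listed earlier → (vii).
(x) now also ready, so the ready set is {(x), (i)}; (x) is listed earlier → (x).
(ix) and (vi) now also ready, so the ready set is {(ix), (vi), (i)}; (ix) is listed earlier → (ix).
(xi) and (v) now also ready, so the ready set is {(vi), (xi), (v), (i)}; (vi) is listed earlier → (vi).
Now (xi), (v) and (i) have their prerequisites met. (xi) is listed earlier, so (xi) next.
(v) and (i) are both available; (v) is listed earlier → (v).
(i) needed (xii), now all done → (i).
That leaves (iii) as the only ready step → (iii).

(iv) (xii) (ii) (viii) (vii) (x) (ix) (vi) (xi) (v) (i) (iii)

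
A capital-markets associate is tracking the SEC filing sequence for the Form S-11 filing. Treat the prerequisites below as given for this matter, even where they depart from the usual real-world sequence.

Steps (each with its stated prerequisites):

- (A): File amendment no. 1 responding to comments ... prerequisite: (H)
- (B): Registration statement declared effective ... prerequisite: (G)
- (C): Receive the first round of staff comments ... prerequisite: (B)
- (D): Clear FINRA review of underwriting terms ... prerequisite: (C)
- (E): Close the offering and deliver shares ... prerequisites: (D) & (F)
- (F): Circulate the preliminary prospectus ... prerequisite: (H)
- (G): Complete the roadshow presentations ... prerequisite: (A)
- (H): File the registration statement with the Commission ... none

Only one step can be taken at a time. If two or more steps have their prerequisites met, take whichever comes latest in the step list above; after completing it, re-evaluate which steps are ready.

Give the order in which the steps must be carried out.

(H) is the only step with nothing outstanding, so it goes first.
(F) and (A) are both available; (F) is listed later → (F).
(A) needed (H), now all done → (A).
(G) needed (A), now all done → (G).
(B) needed (G), now all done → (B).
(C) is the only step now ready → (C).
(D) needed (C), now all done → (D).
That leaves (E) as the only ready step → (E).

(H) (F) (A) (G) (B) (C) (D) (E)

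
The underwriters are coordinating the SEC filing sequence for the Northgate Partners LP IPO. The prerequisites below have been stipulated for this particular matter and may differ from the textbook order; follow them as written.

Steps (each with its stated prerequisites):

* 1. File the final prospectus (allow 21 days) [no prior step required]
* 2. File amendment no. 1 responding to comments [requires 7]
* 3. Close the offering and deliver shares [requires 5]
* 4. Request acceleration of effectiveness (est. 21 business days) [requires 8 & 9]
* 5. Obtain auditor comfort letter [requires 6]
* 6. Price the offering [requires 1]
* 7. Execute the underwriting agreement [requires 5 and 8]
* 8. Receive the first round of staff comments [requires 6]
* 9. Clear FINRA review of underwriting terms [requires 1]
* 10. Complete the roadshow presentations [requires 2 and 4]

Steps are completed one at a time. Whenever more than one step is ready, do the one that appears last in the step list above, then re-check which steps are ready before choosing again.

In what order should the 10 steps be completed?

1 → 9 → 6 → 8 → 5 → 7 → 4 → 3 → 2 → 10

1 has no prerequisites → 1 first.
Now 9 and 6 have their prerequisites met. 9 is listed later, so 9 next.
6 is the only step now ready → 6.
Now 8 and 5 have their prerequisites met. 8 is listed later, so 8 next.
Ready: 5 and 4. 5 is listed later → 5.
7, 4 and 3 are all available; 7 is listed later → 7.
4, 3 and 2 are all available; 4 is listed later → 4.
Ready: 3 and 2. 3 is listed later → 3.
Next only 2 has its prerequisites met → 2.
10 is the only step now ready → 10.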